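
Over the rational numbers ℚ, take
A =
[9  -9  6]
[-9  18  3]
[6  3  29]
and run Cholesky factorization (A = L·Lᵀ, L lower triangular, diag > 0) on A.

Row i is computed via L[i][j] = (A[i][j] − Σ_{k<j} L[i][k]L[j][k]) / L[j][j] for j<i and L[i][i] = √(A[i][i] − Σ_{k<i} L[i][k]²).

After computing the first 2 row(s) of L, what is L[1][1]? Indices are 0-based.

Step 1: L[0][0] = √(9) = 3.
  L[1][0] = (-9) / L[0][0] = -3.
Step 2: L[1][1] = √(9) = 3.

L[1][1] = 3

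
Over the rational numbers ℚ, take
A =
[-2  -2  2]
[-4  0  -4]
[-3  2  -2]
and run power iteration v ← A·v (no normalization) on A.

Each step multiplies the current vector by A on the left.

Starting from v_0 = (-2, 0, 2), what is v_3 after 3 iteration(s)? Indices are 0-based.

v_0 = (-2, 0, 2).
v_1 = A·v_0 = (8, 0, 2).
v_2 = A·v_1 = (-12, -40, -28).
v_3 = A·v_2 = (48, 160, 12).

v_3 = (48, 160, 12)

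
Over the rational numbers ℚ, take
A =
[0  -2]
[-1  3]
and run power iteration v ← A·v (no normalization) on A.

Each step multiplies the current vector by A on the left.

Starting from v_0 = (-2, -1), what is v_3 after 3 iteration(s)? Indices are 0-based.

v_0 = (-2, -1).
v_1 = A·v_0 = (2, -1).
v_2 = A·v_1 = (2, -5).
v_3 = A·v_2 = (10, -17).

v_3 = (10, -17)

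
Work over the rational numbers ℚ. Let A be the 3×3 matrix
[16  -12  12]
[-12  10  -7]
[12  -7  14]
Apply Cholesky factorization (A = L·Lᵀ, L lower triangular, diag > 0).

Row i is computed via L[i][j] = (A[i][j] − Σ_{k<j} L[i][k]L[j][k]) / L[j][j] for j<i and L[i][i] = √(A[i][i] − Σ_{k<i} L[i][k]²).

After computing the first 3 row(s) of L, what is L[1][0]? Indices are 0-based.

L[1][0] = -3

Step 1: L[0][0] = √(16) = 4.
  L[1][0] = (-12) / L[0][0] = -3.
Step 2: L[1][1] = √(1) = 1.
  L[2][0] = (12) / L[0][0] = 3.
  L[2][1] = (2) / L[1][1] = 2.
Step 3: L[2][2] = √(1) = 1.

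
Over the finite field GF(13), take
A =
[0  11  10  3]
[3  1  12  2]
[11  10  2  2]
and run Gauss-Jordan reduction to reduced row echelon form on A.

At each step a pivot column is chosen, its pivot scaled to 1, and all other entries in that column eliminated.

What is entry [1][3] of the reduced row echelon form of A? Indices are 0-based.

pivot(0,0): swap R0↔R1
pivot(0,0)=3: scale R0 → (1, 9, 4, 5)
  clear (2,0): R2 −= (11)R0 → (0, 2, 10, 12)
pivot(1,1)=11: scale R1 → (0, 1, 8, 5)
  clear (0,1): R0 −= (9)R1 → (1, 0, 10, 12)
  clear (2,1): R2 −= (2)R1 → (0, 0, 7, 2)
pivot(2,2)=7: scale R2 → (0, 0, 1, 4)
  clear (0,2): R0 −= (10)R2 → (1, 0, 0, 11)
  clear (1,2): R1 −= (8)R2 → (0, 1, 0, 12)

M[1][3] = 12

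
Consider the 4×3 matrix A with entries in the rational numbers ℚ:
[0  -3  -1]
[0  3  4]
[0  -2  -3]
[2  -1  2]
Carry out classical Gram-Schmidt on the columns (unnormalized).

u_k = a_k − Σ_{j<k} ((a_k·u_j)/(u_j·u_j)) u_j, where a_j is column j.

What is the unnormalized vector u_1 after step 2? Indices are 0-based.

Step 1: u_0 = a_0 = (0, 0, 0, 2).
Step 2: u_1 = a_1 − (-1/2)·u_0 = (-3, 3, -2, 0).

u_1 = (-3, 3, -2, 0)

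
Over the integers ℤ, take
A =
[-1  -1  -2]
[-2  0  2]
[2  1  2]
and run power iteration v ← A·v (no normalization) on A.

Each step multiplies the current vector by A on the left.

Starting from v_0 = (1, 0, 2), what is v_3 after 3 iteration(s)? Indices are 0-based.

v_3 = (-21, 26, 12)

v_0 = (1, 0, 2).
v_1 = A·v_0 = (-5, 2, 6).
v_2 = A·v_1 = (-9, 22, 4).
v_3 = A·v_2 = (-21, 26, 12).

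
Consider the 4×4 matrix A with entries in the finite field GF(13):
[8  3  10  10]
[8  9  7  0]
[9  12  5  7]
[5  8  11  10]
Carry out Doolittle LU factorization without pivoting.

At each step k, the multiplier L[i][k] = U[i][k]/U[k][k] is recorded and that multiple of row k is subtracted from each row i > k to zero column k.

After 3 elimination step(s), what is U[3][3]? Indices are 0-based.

k=0: U[0][0]=8
  eliminate (1,0): mult=1, new row 1: (0, 6, 10, 3); set L[1][0]=1
  eliminate (2,0): mult=6, new row 2: (0, 7, 10, 12); set L[2][0]=6
  eliminate (3,0): mult=12, new row 3: (0, 11, 8, 7); set L[3][0]=12
k=1: U[1][1]=6
  eliminate (2,1): mult=12, new row 2: (0, 0, 7, 2); set L[2][1]=12
  eliminate (3,1): mult=4, new row 3: (0, 0, 7, 8); set L[3][1]=4
k=2: U[2][2]=7
  eliminate (3,2): mult=1, new row 3: (0, 0, 0, 6); set L[3][2]=1

U[3][3] = 6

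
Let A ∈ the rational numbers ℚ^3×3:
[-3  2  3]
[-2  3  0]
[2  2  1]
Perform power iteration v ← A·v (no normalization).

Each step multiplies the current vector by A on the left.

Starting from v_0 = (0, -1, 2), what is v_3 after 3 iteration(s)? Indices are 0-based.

v_0 = (0, -1, 2).
v_1 = A·v_0 = (4, -3, 0).
v_2 = A·v_1 = (-18, -17, 2).
v_3 = A·v_2 = (26, -15, -68).

v_3 = (26, -15, -68)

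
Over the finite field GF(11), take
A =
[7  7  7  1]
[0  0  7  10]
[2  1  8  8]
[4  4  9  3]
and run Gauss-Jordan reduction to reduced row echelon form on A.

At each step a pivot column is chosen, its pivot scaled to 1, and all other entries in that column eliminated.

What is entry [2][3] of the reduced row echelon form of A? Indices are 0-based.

M[2][3] = 3

[1] R0 /= 7  ⇒  (1, 1, 1, 8)
     R2 -= 2·R0  ⇒  (0, 10, 6, 3)
     R3 -= 4·R0  ⇒  (0, 0, 5, 4)
[2] R1 <-> R2
[2] R1 /= 10  ⇒  (0, 1, 5, 8)
     R0 -= 1·R1  ⇒  (1, 0, 7, 0)
[3] R2 /= 7  ⇒  (0, 0, 1, 3)
     R0 -= 7·R2  ⇒  (1, 0, 0, 1)
     R1 -= 5·R2  ⇒  (0, 1, 0, 4)
     R3 -= 5·R2  ⇒  (0, 0, 0, 0)
column 3 empty below row 3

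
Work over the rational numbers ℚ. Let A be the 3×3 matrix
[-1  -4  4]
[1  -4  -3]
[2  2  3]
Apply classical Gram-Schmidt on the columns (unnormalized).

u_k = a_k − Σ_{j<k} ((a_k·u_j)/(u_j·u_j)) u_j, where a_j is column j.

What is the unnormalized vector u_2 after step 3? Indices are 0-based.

Step 1: u_0 = a_0 = (-1, 1, 2).
Step 2: u_1 = a_1 − (2/3)·u_0 = (-10/3, -14/3, 2/3).
Step 3: u_2 = a_2 − (-1/6)·u_0 − (2/25)·u_1 = (41/10, -123/50, 82/25).

u_2 = (41/10, -123/50, 82/25)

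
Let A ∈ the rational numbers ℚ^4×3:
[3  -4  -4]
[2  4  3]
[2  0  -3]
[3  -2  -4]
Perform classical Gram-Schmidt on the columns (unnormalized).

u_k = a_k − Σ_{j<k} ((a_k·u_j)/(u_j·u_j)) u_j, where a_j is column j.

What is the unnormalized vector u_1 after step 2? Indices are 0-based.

Step 1: u_0 = a_0 = (3, 2, 2, 3).
Step 2: u_1 = a_1 − (-5/13)·u_0 = (-37/13, 62/13, 10/13, -11/13).

u_1 = (-37/13, 62/13, 10/13, -11/13)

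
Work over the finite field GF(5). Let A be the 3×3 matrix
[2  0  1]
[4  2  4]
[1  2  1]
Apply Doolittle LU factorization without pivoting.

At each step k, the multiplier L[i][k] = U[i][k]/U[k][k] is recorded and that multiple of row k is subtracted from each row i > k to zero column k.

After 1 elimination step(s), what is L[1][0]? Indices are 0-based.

L[1][0] = 2

Step 1: pivot at (0,0) is 2.
  row1 ← row1 − (2)·row0  ⇒  L[1][0]=2, U row1=(0, 2, 2)
  row2 ← row2 − (3)·row0  ⇒  L[2][0]=3, U row2=(0, 2, 3)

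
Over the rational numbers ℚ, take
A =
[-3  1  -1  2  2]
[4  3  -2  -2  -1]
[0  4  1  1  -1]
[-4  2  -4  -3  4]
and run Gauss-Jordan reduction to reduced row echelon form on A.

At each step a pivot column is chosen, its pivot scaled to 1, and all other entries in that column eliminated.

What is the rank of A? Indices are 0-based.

step 1: normalize row 0 (÷-3) = (1, -1/3, 1/3, -2/3, -2/3)
  row 1: subtract 4×row0 = (0, 13/3, -10/3, 2/3, 5/3)
  row 3: subtract -4×row0 = (0, 2/3, -8/3, -17/3, 4/3)
step 2: normalize row 1 (÷13/3) = (0, 1, -10/13, 2/13, 5/13)
  row 0: subtract -1/3×row1 = (1, 0, 1/13, -8/13, -7/13)
  row 2: subtract 4×row1 = (0, 0, 53/13, 5/13, -33/13)
  row 3: subtract 2/3×row1 = (0, 0, -28/13, -75/13, 14/13)
step 3: normalize row 2 (÷53/13) = (0, 0, 1, 5/53, -33/53)
  row 0: subtract 1/13×row2 = (1, 0, 0, -33/53, -26/53)
  row 1: subtract -10/13×row2 = (0, 1, 0, 12/53, -5/53)
  row 3: subtract -28/13×row2 = (0, 0, 0, -295/53, -14/53)
step 4: normalize row 3 (÷-295/53) = (0, 0, 0, 1, 14/295)
  row 0: subtract -33/53×row3 = (1, 0, 0, 0, -136/295)
  row 1: subtract 12/53×row3 = (0, 1, 0, 0, -31/295)
  row 2: subtract 5/53×row3 = (0, 0, 1, 0, -37/59)

rank = 4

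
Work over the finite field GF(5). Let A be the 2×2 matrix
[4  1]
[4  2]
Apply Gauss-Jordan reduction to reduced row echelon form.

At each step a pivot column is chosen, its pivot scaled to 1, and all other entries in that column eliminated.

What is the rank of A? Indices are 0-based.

[1] R0 /= 4  ⇒  (1, 4)
     R1 -= 4·R0  ⇒  (0, 1)
[2] R1 /= 1  ⇒  (0, 1)
     R0 -= 4·R1  ⇒  (1, 0)

rank = 2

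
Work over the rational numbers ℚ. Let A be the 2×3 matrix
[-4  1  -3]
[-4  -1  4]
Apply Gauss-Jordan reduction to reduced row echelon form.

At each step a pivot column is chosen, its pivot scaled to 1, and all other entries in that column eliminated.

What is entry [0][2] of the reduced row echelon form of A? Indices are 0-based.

pivot(0,0)=-4: scale R0 → (1, -1/4, 3/4)
  clear (1,0): R1 −= (-4)R0 → (0, -2, 7)
pivot(1,1)=-2: scale R1 → (0, 1, -7/2)
  clear (0,1): R0 −= (-1/4)R1 → (1, 0, -1/8)

M[0][2] = -1/8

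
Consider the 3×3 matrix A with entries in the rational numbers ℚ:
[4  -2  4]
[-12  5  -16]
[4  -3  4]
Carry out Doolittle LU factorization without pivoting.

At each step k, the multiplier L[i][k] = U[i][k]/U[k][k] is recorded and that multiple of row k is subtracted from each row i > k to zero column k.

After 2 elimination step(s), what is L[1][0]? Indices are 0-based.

k=0: U[0][0]=4
  eliminate (1,0): mult=-3, new row 1: (0, -1, -4); set L[1][0]=-3
  eliminate (2,0): mult=1, new row 2: (0, -1, 0); set L[2][0]=1
k=1: U[1][1]=-1
  eliminate (2,1): mult=1, new row 2: (0, 0, 4); set L[2][1]=1

L[1][0] = -3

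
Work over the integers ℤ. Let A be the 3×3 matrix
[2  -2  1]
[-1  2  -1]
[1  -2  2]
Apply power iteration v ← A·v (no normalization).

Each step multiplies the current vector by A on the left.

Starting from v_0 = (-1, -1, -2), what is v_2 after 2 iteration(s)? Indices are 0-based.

v_2 = (-9, 7, -10)

v_0 = (-1, -1, -2).
v_1 = A·v_0 = (-2, 1, -3).
v_2 = A·v_1 = (-9, 7, -10).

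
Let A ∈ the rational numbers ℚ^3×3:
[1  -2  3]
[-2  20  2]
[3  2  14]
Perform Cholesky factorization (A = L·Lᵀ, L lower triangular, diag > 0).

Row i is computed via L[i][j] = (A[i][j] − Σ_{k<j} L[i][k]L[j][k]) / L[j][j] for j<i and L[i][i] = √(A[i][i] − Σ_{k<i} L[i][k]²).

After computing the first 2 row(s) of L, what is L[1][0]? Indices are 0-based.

Step 1: L[0][0] = √(1) = 1.
  L[1][0] = (-2) / L[0][0] = -2.
Step 2: L[1][1] = √(16) = 4.

L[1][0] = -2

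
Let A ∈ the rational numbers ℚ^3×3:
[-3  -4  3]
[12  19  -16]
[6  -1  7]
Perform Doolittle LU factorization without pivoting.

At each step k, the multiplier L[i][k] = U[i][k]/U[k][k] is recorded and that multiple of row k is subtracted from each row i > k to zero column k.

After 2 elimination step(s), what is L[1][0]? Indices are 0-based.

k=0: U[0][0]=-3
  eliminate (1,0): mult=-4, new row 1: (0, 3, -4); set L[1][0]=-4
  eliminate (2,0): mult=-2, new row 2: (0, -9, 13); set L[2][0]=-2
k=1: U[1][1]=3
  eliminate (2,1): mult=-3, new row 2: (0, 0, 1); set L[2][1]=-3

L[1][0] = -4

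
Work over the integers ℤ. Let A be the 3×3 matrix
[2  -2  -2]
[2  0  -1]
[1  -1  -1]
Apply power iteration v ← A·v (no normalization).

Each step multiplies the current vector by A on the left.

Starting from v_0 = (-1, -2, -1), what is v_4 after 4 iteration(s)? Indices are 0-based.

v_4 = (-24, -9, -12)

v_0 = (-1, -2, -1).
v_1 = A·v_0 = (4, -1, 2).
v_2 = A·v_1 = (6, 6, 3).
v_3 = A·v_2 = (-6, 9, -3).
v_4 = A·v_3 = (-24, -9, -12).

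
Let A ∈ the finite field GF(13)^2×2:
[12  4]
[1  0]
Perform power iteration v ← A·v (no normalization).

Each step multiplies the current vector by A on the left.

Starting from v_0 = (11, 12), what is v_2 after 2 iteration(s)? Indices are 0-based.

v_2 = (7, 11)

v_0 = (11, 12).
v_1 = A·v_0 = (11, 11).
v_2 = A·v_1 = (7, 11).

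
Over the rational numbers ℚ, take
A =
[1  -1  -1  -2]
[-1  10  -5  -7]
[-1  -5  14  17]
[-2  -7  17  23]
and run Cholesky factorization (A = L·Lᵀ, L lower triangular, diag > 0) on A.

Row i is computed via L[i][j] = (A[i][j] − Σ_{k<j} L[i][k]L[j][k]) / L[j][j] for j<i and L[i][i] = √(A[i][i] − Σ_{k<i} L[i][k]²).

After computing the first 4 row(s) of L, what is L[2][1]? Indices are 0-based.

L[2][1] = -2

Step 1: L[0][0] = √(1) = 1.
  L[1][0] = (-1) / L[0][0] = -1.
Step 2: L[1][1] = √(9) = 3.
  L[2][0] = (-1) / L[0][0] = -1.
  L[2][1] = (-6) / L[1][1] = -2.
Step 3: L[2][2] = √(9) = 3.
  L[3][0] = (-2) / L[0][0] = -2.
  L[3][1] = (-9) / L[1][1] = -3.
  L[3][2] = (9) / L[2][2] = 3.
Step 4: L[3][3] = √(1) = 1.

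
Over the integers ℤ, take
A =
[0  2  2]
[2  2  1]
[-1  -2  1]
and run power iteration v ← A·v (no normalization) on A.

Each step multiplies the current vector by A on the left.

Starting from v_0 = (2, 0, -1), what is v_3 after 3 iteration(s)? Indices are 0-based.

v_3 = (-16, -9, -5)

v_0 = (2, 0, -1).
v_1 = A·v_0 = (-2, 3, -3).
v_2 = A·v_1 = (0, -1, -7).
v_3 = A·v_2 = (-16, -9, -5).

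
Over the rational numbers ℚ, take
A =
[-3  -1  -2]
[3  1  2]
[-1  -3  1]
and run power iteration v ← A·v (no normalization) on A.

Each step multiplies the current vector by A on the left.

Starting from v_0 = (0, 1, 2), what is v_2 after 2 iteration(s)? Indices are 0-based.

v_2 = (12, -12, -11)

v_0 = (0, 1, 2).
v_1 = A·v_0 = (-5, 5, -1).
v_2 = A·v_1 = (12, -12, -11).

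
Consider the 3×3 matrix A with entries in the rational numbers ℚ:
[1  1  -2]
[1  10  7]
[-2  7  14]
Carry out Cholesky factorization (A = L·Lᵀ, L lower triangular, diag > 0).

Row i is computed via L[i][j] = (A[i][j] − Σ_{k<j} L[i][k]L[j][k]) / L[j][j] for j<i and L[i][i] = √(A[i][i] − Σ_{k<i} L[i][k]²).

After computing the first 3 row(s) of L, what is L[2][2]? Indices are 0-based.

Step 1: L[0][0] = √(1) = 1.
  L[1][0] = (1) / L[0][0] = 1.
Step 2: L[1][1] = √(9) = 3.
  L[2][0] = (-2) / L[0][0] = -2.
  L[2][1] = (9) / L[1][1] = 3.
Step 3: L[2][2] = √(1) = 1.

L[2][2] = 1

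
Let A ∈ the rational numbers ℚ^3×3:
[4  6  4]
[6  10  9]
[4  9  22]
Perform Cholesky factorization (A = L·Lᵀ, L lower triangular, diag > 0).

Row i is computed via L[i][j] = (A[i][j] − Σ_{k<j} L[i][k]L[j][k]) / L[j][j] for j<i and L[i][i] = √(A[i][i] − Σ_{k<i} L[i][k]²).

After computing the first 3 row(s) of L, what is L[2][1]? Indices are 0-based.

Step 1: L[0][0] = √(4) = 2.
  L[1][0] = (6) / L[0][0] = 3.
Step 2: L[1][1] = √(1) = 1.
  L[2][0] = (4) / L[0][0] = 2.
  L[2][1] = (3) / L[1][1] = 3.
Step 3: L[2][2] = √(9) = 3.

L[2][1] = 3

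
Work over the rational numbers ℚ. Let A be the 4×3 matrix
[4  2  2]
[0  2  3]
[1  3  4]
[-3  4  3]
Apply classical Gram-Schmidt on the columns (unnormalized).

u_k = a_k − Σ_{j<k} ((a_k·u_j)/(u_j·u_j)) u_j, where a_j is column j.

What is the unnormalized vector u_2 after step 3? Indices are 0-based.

Step 1: u_0 = a_0 = (4, 0, 1, -3).
Step 2: u_1 = a_1 − (-1/26)·u_0 = (28/13, 2, 79/26, 101/26).
Step 3: u_2 = a_2 − (3/26)·u_0 − (887/857)·u_1 = (-592/857, 797/857, 634/857, -578/857).

u_2 = (-592/857, 797/857, 634/857, -578/857)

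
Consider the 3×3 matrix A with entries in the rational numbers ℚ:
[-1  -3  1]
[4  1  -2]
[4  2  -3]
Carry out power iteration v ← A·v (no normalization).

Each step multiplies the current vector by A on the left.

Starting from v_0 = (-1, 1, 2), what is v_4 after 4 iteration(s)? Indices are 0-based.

v_0 = (-1, 1, 2).
v_1 = A·v_0 = (0, -7, -8).
v_2 = A·v_1 = (13, 9, 10).
v_3 = A·v_2 = (-30, 41, 40).
v_4 = A·v_3 = (-53, -159, -158).

v_4 = (-53, -159, -158)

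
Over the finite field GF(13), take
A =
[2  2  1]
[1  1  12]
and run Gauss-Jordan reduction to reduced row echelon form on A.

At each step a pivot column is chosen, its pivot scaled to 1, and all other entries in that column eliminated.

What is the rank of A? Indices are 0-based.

rank = 2

step 1: normalize row 0 (÷2) = (1, 1, 7)
  row 1: subtract 1×row0 = (0, 0, 5)
skip col 1 (zero from row 1)
step 2: normalize row 1 (÷5) = (0, 0, 1)
  row 0: subtract 7×row1 = (1, 1, 0)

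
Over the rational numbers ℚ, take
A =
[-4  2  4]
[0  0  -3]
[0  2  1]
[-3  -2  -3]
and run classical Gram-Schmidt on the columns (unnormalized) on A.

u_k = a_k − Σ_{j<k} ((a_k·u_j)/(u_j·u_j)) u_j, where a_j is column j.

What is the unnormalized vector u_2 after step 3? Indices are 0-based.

u_2 = (51/74, -3, -119/74, -34/37)

Step 1: u_0 = a_0 = (-4, 0, 0, -3).
Step 2: u_1 = a_1 − (-2/25)·u_0 = (42/25, 0, 2, -56/25).
Step 3: u_2 = a_2 − (-7/25)·u_0 − (193/148)·u_1 = (51/74, -3, -119/74, -34/37).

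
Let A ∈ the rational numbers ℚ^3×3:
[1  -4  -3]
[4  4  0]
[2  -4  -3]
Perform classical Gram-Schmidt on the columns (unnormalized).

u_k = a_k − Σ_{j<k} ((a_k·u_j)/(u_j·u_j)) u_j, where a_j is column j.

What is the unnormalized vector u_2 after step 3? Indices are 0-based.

u_2 = (-9/31, -3/62, 15/62)

Step 1: u_0 = a_0 = (1, 4, 2).
Step 2: u_1 = a_1 − (4/21)·u_0 = (-88/21, 68/21, -92/21).
Step 3: u_2 = a_2 − (-3/7)·u_0 − (135/248)·u_1 = (-9/31, -3/62, 15/62).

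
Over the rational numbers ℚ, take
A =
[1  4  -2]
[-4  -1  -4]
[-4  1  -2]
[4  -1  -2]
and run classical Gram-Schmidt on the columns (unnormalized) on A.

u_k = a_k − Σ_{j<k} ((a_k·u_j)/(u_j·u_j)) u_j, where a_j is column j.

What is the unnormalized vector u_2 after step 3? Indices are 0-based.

u_2 = (-192/133, -408/133, -86/133, -446/133)

Step 1: u_0 = a_0 = (1, -4, -4, 4).
Step 2: u_1 = a_1 − (0)·u_0 = (4, -1, 1, -1).
Step 3: u_2 = a_2 − (2/7)·u_0 − (-4/19)·u_1 = (-192/133, -408/133, -86/133, -446/133).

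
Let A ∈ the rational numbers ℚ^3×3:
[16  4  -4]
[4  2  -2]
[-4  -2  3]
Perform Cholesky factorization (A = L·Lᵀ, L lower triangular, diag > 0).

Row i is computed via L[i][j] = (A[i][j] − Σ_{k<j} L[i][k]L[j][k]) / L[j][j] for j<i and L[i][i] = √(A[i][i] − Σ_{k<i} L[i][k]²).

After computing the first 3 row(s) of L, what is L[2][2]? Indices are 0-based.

L[2][2] = 1

Step 1: L[0][0] = √(16) = 4.
  L[1][0] = (4) / L[0][0] = 1.
Step 2: L[1][1] = √(1) = 1.
  L[2][0] = (-4) / L[0][0] = -1.
  L[2][1] = (-1) / L[1][1] = -1.
Step 3: L[2][2] = √(1) = 1.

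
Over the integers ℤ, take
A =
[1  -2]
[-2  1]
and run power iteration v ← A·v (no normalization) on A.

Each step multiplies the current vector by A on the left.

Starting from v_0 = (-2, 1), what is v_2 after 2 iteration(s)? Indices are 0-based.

v_2 = (-14, 13)

v_0 = (-2, 1).
v_1 = A·v_0 = (-4, 5).
v_2 = A·v_1 = (-14, 13).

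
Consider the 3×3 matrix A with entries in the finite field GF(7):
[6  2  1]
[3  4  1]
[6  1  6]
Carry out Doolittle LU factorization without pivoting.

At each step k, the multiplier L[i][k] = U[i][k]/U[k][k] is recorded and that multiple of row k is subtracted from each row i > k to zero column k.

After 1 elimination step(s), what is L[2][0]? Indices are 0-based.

k=0: U[0][0]=6
  eliminate (1,0): mult=4, new row 1: (0, 3, 4); set L[1][0]=4
  eliminate (2,0): mult=1, new row 2: (0, 6, 5); set L[2][0]=1

L[2][0] = 1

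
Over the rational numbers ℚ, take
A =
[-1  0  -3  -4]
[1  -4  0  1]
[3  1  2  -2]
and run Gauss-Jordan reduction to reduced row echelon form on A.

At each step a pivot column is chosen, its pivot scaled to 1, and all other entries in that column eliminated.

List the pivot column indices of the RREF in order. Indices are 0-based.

pivot(0,0)=-1: scale R0 → (1, 0, 3, 4)
  clear (1,0): R1 −= (1)R0 → (0, -4, -3, -3)
  clear (2,0): R2 −= (3)R0 → (0, 1, -7, -14)
pivot(1,1)=-4: scale R1 → (0, 1, 3/4, 3/4)
  clear (2,1): R2 −= (1)R1 → (0, 0, -31/4, -59/4)
pivot(2,2)=-31/4: scale R2 → (0, 0, 1, 59/31)
  clear (0,2): R0 −= (3)R2 → (1, 0, 0, -53/31)
  clear (1,2): R1 −= (3/4)R2 → (0, 1, 0, -21/31)

pivot columns: 0, 1, 2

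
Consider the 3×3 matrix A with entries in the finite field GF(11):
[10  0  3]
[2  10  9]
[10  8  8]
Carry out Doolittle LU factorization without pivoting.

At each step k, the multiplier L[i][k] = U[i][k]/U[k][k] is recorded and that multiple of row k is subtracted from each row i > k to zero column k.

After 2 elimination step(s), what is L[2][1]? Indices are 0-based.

k=0: U[0][0]=10
  eliminate (1,0): mult=9, new row 1: (0, 10, 4); set L[1][0]=9
  eliminate (2,0): mult=1, new row 2: (0, 8, 5); set L[2][0]=1
k=1: U[1][1]=10
  eliminate (2,1): mult=3, new row 2: (0, 0, 4); set L[2][1]=3

L[2][1] = 3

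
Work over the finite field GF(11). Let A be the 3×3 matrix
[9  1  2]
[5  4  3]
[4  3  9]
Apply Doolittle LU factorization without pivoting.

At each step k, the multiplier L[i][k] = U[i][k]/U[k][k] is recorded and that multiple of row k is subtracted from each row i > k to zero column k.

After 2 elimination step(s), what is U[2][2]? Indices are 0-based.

k=0: U[0][0]=9
  eliminate (1,0): mult=3, new row 1: (0, 1, 8); set L[1][0]=3
  eliminate (2,0): mult=9, new row 2: (0, 5, 2); set L[2][0]=9
k=1: U[1][1]=1
  eliminate (2,1): mult=5, new row 2: (0, 0, 6); set L[2][1]=5

U[2][2] = 6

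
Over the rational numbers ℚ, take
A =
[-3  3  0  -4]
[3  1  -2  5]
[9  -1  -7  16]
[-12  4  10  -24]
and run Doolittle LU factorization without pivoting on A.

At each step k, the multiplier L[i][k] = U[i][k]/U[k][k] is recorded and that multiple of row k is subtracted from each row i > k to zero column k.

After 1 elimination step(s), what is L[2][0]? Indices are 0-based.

Step 1: pivot at (0,0) is -3.
  row1 ← row1 − (-1)·row0  ⇒  L[1][0]=-1, U row1=(0, 4, -2, 1)
  row2 ← row2 − (-3)·row0  ⇒  L[2][0]=-3, U row2=(0, 8, -7, 4)
  row3 ← row3 − (4)·row0  ⇒  L[3][0]=4, U row3=(0, -8, 10, -8)

L[2][0] = -3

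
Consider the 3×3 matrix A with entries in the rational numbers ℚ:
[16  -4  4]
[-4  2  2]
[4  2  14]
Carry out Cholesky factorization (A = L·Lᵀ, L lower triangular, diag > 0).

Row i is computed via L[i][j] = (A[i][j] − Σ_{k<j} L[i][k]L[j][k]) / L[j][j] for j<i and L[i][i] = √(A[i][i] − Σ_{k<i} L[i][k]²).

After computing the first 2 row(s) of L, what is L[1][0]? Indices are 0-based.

L[1][0] = -1

Step 1: L[0][0] = √(16) = 4.
  L[1][0] = (-4) / L[0][0] = -1.
Step 2: L[1][1] = √(1) = 1.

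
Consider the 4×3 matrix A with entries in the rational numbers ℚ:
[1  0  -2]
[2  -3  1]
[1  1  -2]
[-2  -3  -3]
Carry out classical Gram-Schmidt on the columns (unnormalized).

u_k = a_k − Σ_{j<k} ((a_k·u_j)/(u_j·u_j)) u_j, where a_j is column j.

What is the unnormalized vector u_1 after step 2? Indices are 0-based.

u_1 = (-1/10, -16/5, 9/10, -14/5)

Step 1: u_0 = a_0 = (1, 2, 1, -2).
Step 2: u_1 = a_1 − (1/10)·u_0 = (-1/10, -16/5, 9/10, -14/5).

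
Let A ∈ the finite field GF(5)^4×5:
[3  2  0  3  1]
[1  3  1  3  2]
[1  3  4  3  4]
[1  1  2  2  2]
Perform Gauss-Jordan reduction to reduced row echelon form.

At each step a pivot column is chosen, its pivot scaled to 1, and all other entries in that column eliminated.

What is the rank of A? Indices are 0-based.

step 1: normalize row 0 (÷3) = (1, 4, 0, 1, 2)
  row 1: subtract 1×row0 = (0, 4, 1, 2, 0)
  row 2: subtract 1×row0 = (0, 4, 4, 2, 2)
  row 3: subtract 1×row0 = (0, 2, 2, 1, 0)
step 2: normalize row 1 (÷4) = (0, 1, 4, 3, 0)
  row 0: subtract 4×row1 = (1, 0, 4, 4, 2)
  row 2: subtract 4×row1 = (0, 0, 3, 0, 2)
  row 3: subtract 2×row1 = (0, 0, 4, 0, 0)
step 3: normalize row 2 (÷3) = (0, 0, 1, 0, 4)
  row 0: subtract 4×row2 = (1, 0, 0, 4, 1)
  row 1: subtract 4×row2 = (0, 1, 0, 3, 4)
  row 3: subtract 4×row2 = (0, 0, 0, 0, 4)
skip col 3 (zero from row 3)
step 4: normalize row 3 (÷4) = (0, 0, 0, 0, 1)
  row 0: subtract 1×row3 = (1, 0, 0, 4, 0)
  row 1: subtract 4×row3 = (0, 1, 0, 3, 0)
  row 2: subtract 4×row3 = (0, 0, 1, 0, 0)

rank = 4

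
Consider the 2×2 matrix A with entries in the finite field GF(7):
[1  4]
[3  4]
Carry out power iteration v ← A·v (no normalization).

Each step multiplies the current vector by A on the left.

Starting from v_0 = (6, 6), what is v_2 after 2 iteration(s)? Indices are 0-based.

v_0 = (6, 6).
v_1 = A·v_0 = (2, 0).
v_2 = A·v_1 = (2, 6).

v_2 = (2, 6)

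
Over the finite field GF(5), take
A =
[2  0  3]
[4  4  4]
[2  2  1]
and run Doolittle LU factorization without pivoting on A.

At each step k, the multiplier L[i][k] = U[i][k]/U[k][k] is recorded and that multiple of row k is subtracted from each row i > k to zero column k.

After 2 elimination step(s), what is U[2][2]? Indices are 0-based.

Step 1: pivot at (0,0) is 2.
  row1 ← row1 − (2)·row0  ⇒  L[1][0]=2, U row1=(0, 4, 3)
  row2 ← row2 − (1)·row0  ⇒  L[2][0]=1, U row2=(0, 2, 3)
Step 2: pivot at (1,1) is 4.
  row2 ← row2 − (3)·row1  ⇒  L[2][1]=3, U row2=(0, 0, 4)

U[2][2] = 4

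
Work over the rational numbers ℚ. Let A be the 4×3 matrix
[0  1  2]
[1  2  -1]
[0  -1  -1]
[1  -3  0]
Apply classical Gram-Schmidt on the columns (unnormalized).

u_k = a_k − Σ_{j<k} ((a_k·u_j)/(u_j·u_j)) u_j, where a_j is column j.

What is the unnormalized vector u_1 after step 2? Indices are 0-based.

Step 1: u_0 = a_0 = (0, 1, 0, 1).
Step 2: u_1 = a_1 − (-1/2)·u_0 = (1, 5/2, -1, -5/2).

u_1 = (1, 5/2, -1, -5/2)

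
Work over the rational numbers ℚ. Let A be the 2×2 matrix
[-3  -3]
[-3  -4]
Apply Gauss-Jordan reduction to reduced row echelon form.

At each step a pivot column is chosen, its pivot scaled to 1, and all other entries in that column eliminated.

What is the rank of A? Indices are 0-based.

rank = 2

[1] R0 /= -3  ⇒  (1, 1)
     R1 -= -3·R0  ⇒  (0, -1)
[2] R1 /= -1  ⇒  (0, 1)
     R0 -= 1·R1  ⇒  (1, 0)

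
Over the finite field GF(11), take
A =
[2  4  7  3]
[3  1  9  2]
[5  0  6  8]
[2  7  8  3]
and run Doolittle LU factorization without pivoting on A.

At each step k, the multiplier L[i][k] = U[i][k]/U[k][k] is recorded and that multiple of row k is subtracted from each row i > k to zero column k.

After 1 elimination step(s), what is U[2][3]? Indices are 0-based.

U[2][3] = 6

[col 0] pivot 2
  R1 -= 7*R0 → (0, 6, 4, 3)  (L[1][0] := 7)
  R2 -= 8*R0 → (0, 1, 5, 6)  (L[2][0] := 8)
  R3 -= 1*R0 → (0, 3, 1, 0)  (L[3][0] := 1)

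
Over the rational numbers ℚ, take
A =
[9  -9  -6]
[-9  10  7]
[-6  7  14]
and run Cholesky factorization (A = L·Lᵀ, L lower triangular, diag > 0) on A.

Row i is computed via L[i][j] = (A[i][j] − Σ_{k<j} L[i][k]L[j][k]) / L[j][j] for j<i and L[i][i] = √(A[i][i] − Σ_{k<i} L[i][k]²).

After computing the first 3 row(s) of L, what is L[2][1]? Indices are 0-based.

L[2][1] = 1

Step 1: L[0][0] = √(9) = 3.
  L[1][0] = (-9) / L[0][0] = -3.
Step 2: L[1][1] = √(1) = 1.
  L[2][0] = (-6) / L[0][0] = -2.
  L[2][1] = (1) / L[1][1] = 1.
Step 3: L[2][2] = √(9) = 3.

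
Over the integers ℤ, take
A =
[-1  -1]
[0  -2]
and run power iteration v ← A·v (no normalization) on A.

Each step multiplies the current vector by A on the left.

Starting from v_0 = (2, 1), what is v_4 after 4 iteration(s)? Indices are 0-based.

v_4 = (17, 16)

v_0 = (2, 1).
v_1 = A·v_0 = (-3, -2).
v_2 = A·v_1 = (5, 4).
v_3 = A·v_2 = (-9, -8).
v_4 = A·v_3 = (17, 16).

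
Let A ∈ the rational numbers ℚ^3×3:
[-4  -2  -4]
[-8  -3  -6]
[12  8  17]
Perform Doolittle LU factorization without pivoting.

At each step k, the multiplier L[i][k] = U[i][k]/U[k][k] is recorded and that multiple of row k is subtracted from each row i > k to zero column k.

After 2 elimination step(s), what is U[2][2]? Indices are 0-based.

U[2][2] = 1

Step 1: pivot at (0,0) is -4.
  row1 ← row1 − (2)·row0  ⇒  L[1][0]=2, U row1=(0, 1, 2)
  row2 ← row2 − (-3)·row0  ⇒  L[2][0]=-3, U row2=(0, 2, 5)
Step 2: pivot at (1,1) is 1.
  row2 ← row2 − (2)·row1  ⇒  L[2][1]=2, U row2=(0, 0, 1)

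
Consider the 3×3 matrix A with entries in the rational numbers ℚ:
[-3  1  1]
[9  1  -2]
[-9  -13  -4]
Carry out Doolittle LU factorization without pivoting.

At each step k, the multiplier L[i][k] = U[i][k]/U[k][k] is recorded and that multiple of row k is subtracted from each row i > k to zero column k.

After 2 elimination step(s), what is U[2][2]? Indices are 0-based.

U[2][2] = -3

[col 0] pivot -3
  R1 -= -3*R0 → (0, 4, 1)  (L[1][0] := -3)
  R2 -= 3*R0 → (0, -16, -7)  (L[2][0] := 3)
[col 1] pivot 4
  R2 -= -4*R1 → (0, 0, -3)  (L[2][1] := -4)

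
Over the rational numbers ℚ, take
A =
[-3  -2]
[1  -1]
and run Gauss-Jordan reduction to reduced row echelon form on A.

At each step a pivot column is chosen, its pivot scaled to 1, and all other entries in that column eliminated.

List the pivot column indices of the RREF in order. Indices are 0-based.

pivot(0,0)=-3: scale R0 → (1, 2/3)
  clear (1,0): R1 −= (1)R0 → (0, -5/3)
pivot(1,1)=-5/3: scale R1 → (0, 1)
  clear (0,1): R0 −= (2/3)R1 → (1, 0)

pivot columns: 0, 1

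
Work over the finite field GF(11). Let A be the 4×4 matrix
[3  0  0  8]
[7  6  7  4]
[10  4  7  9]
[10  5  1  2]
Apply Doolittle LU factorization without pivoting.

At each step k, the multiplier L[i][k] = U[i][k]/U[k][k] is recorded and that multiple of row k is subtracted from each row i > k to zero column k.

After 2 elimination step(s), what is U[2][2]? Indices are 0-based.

k=0: U[0][0]=3
  eliminate (1,0): mult=6, new row 1: (0, 6, 7, 0); set L[1][0]=6
  eliminate (2,0): mult=7, new row 2: (0, 4, 7, 8); set L[2][0]=7
  eliminate (3,0): mult=7, new row 3: (0, 5, 1, 1); set L[3][0]=7
k=1: U[1][1]=6
  eliminate (2,1): mult=8, new row 2: (0, 0, 6, 8); set L[2][1]=8
  eliminate (3,1): mult=10, new row 3: (0, 0, 8, 1); set L[3][1]=10

U[2][2] = 6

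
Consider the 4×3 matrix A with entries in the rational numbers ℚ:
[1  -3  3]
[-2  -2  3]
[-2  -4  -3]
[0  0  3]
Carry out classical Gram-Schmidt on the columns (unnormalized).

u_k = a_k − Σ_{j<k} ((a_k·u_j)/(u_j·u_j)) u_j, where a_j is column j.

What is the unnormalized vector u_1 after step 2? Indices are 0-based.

Step 1: u_0 = a_0 = (1, -2, -2, 0).
Step 2: u_1 = a_1 − (1)·u_0 = (-4, 0, -2, 0).

u_1 = (-4, 0, -2, 0)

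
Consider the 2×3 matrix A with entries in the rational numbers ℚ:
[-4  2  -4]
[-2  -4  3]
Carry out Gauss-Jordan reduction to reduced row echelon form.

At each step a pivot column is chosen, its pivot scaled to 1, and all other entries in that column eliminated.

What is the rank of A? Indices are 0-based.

[1] R0 /= -4  ⇒  (1, -1/2, 1)
     R1 -= -2·R0  ⇒  (0, -5, 5)
[2] R1 /= -5  ⇒  (0, 1, -1)
     R0 -= -1/2·R1  ⇒  (1, 0, 1/2)

rank = 2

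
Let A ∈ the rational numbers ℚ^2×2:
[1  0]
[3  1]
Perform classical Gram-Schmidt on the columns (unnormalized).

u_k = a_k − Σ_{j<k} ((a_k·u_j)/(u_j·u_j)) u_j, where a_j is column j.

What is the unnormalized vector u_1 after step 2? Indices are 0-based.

Step 1: u_0 = a_0 = (1, 3).
Step 2: u_1 = a_1 − (3/10)·u_0 = (-3/10, 1/10).

u_1 = (-3/10, 1/10)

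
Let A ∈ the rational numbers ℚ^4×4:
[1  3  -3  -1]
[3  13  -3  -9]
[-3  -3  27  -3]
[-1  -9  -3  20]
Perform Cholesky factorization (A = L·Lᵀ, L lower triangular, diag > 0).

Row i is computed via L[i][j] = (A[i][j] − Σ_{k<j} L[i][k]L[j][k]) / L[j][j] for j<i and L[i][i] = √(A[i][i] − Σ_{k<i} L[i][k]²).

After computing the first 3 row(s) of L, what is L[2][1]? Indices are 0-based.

Step 1: L[0][0] = √(1) = 1.
  L[1][0] = (3) / L[0][0] = 3.
Step 2: L[1][1] = √(4) = 2.
  L[2][0] = (-3) / L[0][0] = -3.
  L[2][1] = (6) / L[1][1] = 3.
Step 3: L[2][2] = √(9) = 3.

L[2][1] = 3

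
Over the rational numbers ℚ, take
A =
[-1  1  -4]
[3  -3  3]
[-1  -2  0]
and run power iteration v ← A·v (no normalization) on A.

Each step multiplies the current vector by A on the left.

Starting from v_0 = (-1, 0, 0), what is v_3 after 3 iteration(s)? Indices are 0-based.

v_3 = (3, -54, -22)

v_0 = (-1, 0, 0).
v_1 = A·v_0 = (1, -3, 1).
v_2 = A·v_1 = (-8, 15, 5).
v_3 = A·v_2 = (3, -54, -22).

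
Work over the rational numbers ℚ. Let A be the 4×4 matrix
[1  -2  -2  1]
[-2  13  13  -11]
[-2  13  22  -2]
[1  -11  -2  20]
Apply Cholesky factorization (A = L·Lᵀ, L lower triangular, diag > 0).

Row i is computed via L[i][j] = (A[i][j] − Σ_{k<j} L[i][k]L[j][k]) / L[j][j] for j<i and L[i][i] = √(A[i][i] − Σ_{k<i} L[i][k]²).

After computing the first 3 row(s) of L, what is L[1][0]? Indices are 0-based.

Step 1: L[0][0] = √(1) = 1.
  L[1][0] = (-2) / L[0][0] = -2.
Step 2: L[1][1] = √(9) = 3.
  L[2][0] = (-2) / L[0][0] = -2.
  L[2][1] = (9) / L[1][1] = 3.
Step 3: L[2][2] = √(9) = 3.

L[1][0] = -2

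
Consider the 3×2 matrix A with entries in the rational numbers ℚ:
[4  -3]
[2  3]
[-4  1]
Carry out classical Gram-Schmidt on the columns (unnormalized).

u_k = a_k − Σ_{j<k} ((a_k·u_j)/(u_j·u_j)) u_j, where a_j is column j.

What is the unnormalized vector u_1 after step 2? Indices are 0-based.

u_1 = (-17/9, 32/9, -1/9)

Step 1: u_0 = a_0 = (4, 2, -4).
Step 2: u_1 = a_1 − (-5/18)·u_0 = (-17/9, 32/9, -1/9).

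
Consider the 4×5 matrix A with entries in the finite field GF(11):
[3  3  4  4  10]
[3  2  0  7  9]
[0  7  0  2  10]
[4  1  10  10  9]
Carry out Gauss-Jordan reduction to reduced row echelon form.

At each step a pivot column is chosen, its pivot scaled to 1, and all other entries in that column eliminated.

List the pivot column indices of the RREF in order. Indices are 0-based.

pivot(0,0)=3: scale R0 → (1, 1, 5, 5, 7)
  clear (1,0): R1 −= (3)R0 → (0, 10, 7, 3, 10)
  clear (3,0): R3 −= (4)R0 → (0, 8, 1, 1, 3)
pivot(1,1)=10: scale R1 → (0, 1, 4, 8, 1)
  clear (0,1): R0 −= (1)R1 → (1, 0, 1, 8, 6)
  clear (2,1): R2 −= (7)R1 → (0, 0, 5, 1, 3)
  clear (3,1): R3 −= (8)R1 → (0, 0, 2, 3, 6)
pivot(2,2)=5: scale R2 → (0, 0, 1, 9, 5)
  clear (0,2): R0 −= (1)R2 → (1, 0, 0, 10, 1)
  clear (1,2): R1 −= (4)R2 → (0, 1, 0, 5, 3)
  clear (3,2): R3 −= (2)R2 → (0, 0, 0, 7, 7)
pivot(3,3)=7: scale R3 → (0, 0, 0, 1, 1)
  clear (0,3): R0 −= (10)R3 → (1, 0, 0, 0, 2)
  clear (1,3): R1 −= (5)R3 → (0, 1, 0, 0, 9)
  clear (2,3): R2 −= (9)R3 → (0, 0, 1, 0, 7)

pivot columns: 0, 1, 2, 3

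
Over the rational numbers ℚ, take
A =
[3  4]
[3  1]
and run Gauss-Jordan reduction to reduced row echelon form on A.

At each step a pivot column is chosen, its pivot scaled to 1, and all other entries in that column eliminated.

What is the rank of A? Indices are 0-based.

rank = 2

[1] R0 /= 3  ⇒  (1, 4/3)
     R1 -= 3·R0  ⇒  (0, -3)
[2] R1 /= -3  ⇒  (0, 1)
     R0 -= 4/3·R1  ⇒  (1, 0)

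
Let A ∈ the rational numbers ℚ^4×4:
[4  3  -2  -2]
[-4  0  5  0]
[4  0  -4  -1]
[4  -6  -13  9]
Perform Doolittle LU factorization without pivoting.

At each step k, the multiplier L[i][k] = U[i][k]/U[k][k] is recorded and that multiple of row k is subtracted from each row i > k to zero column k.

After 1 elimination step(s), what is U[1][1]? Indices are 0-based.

U[1][1] = 3

k=0: U[0][0]=4
  eliminate (1,0): mult=-1, new row 1: (0, 3, 3, -2); set L[1][0]=-1
  eliminate (2,0): mult=1, new row 2: (0, -3, -2, 1); set L[2][0]=1
  eliminate (3,0): mult=1, new row 3: (0, -9, -11, 11); set L[3][0]=1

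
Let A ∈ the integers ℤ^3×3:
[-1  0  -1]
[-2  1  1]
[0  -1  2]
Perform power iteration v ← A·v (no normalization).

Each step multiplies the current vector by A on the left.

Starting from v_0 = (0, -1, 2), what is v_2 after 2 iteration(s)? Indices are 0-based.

v_2 = (-3, 10, 9)

v_0 = (0, -1, 2).
v_1 = A·v_0 = (-2, 1, 5).
v_2 = A·v_1 = (-3, 10, 9).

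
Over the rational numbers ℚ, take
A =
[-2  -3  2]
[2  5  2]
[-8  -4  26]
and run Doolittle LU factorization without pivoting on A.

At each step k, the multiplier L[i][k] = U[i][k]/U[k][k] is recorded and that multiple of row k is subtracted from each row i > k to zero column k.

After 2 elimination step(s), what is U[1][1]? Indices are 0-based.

U[1][1] = 2

Step 1: pivot at (0,0) is -2.
  row1 ← row1 − (-1)·row0  ⇒  L[1][0]=-1, U row1=(0, 2, 4)
  row2 ← row2 − (4)·row0  ⇒  L[2][0]=4, U row2=(0, 8, 18)
Step 2: pivot at (1,1) is 2.
  row2 ← row2 − (4)·row1  ⇒  L[2][1]=4, U row2=(0, 0, 2)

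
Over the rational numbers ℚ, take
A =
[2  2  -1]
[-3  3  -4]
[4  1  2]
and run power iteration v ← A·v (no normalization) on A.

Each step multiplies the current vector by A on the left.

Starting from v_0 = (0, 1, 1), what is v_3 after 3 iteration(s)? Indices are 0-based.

v_0 = (0, 1, 1).
v_1 = A·v_0 = (1, -1, 3).
v_2 = A·v_1 = (-3, -18, 9).
v_3 = A·v_2 = (-51, -81, -12).

v_3 = (-51, -81, -12)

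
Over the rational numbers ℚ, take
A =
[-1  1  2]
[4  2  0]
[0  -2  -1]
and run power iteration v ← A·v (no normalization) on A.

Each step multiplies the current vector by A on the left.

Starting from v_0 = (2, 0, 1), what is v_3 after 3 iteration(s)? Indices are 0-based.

v_3 = (-20, 56, -17)

v_0 = (2, 0, 1).
v_1 = A·v_0 = (0, 8, -1).
v_2 = A·v_1 = (6, 16, -15).
v_3 = A·v_2 = (-20, 56, -17).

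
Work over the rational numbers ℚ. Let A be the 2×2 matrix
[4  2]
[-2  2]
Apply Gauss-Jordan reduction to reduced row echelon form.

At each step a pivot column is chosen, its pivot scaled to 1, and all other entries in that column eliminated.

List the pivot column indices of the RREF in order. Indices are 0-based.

pivot columns: 0, 1

step 1: normalize row 0 (÷4) = (1, 1/2)
  row 1: subtract -2×row0 = (0, 3)
step 2: normalize row 1 (÷3) = (0, 1)
  row 0: subtract 1/2×row1 = (1, 0)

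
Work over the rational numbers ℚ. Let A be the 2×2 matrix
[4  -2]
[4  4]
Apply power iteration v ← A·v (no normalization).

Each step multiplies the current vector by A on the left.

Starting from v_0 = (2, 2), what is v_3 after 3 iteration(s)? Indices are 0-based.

v_3 = (-224, 256)

v_0 = (2, 2).
v_1 = A·v_0 = (4, 16).
v_2 = A·v_1 = (-16, 80).
v_3 = A·v_2 = (-224, 256).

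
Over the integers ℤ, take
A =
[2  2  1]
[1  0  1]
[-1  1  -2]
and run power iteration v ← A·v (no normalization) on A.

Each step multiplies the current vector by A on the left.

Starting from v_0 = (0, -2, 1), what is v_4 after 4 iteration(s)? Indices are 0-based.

v_0 = (0, -2, 1).
v_1 = A·v_0 = (-3, 1, -4).
v_2 = A·v_1 = (-8, -7, 12).
v_3 = A·v_2 = (-18, 4, -23).
v_4 = A·v_3 = (-51, -41, 68).

v_4 = (-51, -41, 68)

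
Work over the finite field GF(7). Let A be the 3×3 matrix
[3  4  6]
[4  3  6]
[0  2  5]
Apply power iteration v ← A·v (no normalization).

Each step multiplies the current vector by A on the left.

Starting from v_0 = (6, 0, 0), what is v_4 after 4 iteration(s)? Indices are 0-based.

v_4 = (0, 1, 2)

v_0 = (6, 0, 0).
v_1 = A·v_0 = (4, 3, 0).
v_2 = A·v_1 = (3, 4, 6).
v_3 = A·v_2 = (5, 4, 3).
v_4 = A·v_3 = (0, 1, 2).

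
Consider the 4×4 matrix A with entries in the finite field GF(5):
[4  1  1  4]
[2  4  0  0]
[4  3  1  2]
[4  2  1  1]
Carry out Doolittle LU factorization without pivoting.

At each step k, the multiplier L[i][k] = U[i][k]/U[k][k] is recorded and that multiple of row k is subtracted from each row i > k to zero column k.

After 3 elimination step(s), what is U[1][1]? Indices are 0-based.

[col 0] pivot 4
  R1 -= 3*R0 → (0, 1, 2, 3)  (L[1][0] := 3)
  R2 -= 1*R0 → (0, 2, 0, 3)  (L[2][0] := 1)
  R3 -= 1*R0 → (0, 1, 0, 2)  (L[3][0] := 1)
[col 1] pivot 1
  R2 -= 2*R1 → (0, 0, 1, 2)  (L[2][1] := 2)
  R3 -= 1*R1 → (0, 0, 3, 4)  (L[3][1] := 1)
[col 2] pivot 1
  R3 -= 3*R2 → (0, 0, 0, 3)  (L[3][2] := 3)

U[1][1] = 1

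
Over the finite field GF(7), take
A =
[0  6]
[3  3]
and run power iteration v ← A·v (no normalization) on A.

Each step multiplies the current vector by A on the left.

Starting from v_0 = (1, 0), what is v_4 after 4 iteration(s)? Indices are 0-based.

v_4 = (3, 6)

v_0 = (1, 0).
v_1 = A·v_0 = (0, 3).
v_2 = A·v_1 = (4, 2).
v_3 = A·v_2 = (5, 4).
v_4 = A·v_3 = (3, 6).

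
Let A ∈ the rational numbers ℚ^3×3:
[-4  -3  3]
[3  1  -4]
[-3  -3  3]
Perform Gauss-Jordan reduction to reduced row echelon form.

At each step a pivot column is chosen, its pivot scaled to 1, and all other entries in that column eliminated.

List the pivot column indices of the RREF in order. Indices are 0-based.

[1] R0 /= -4  ⇒  (1, 3/4, -3/4)
     R1 -= 3·R0  ⇒  (0, -5/4, -7/4)
     R2 -= -3·R0  ⇒  (0, -3/4, 3/4)
[2] R1 /= -5/4  ⇒  (0, 1, 7/5)
     R0 -= 3/4·R1  ⇒  (1, 0, -9/5)
     R2 -= -3/4·R1  ⇒  (0, 0, 9/5)
[3] R2 /= 9/5  ⇒  (0, 0, 1)
     R0 -= -9/5·R2  ⇒  (1, 0, 0)
     R1 -= 7/5·R2  ⇒  (0, 1, 0)

pivot columns: 0, 1, 2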